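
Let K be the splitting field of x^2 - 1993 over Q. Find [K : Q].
[K : Q] = 2

f(x) = x^2 - 1993 factors as (x - √1993)(x + √1993). The splitting field is K = Q(√1993). Since 1993 is squarefree and > 1, it is not a perfect square, so x^2 - 1993 is irreducible over Q and [Q(√1993) : Q] = 2. Hence [K : Q] = 2.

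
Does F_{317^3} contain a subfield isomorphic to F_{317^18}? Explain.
No: F_{317^18} is not a subfield of F_{317^3}

F_{p^m} embeds in F_{p^n} iff m | n. Here 18 ∤ 3 (since 3 = 0·18 + 3 with remainder 3 ≠ 0), so F_{317^18} is not a subfield of F_{317^3}. Equivalently: if it were, the tower law would give 18 = [F_{317^18}:F_317] dividing [F_{317^3}:F_317] = 3, contradiction.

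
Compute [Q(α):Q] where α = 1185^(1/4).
[Q(α):Q] = 4

α is a root of x^4 - 1185. By Eisenstein's criterion at the prime p = 3 (which divides the constant term 1185 but p^2 = 9 does not, since 1185 is squarefree), x^4 - 1185 is irreducible over Q. Hence [Q(α):Q] = 4.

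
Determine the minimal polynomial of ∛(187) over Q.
m_α(x) = x^3 - 187

α satisfies α^3 = 187, so x^3 - 187 annihilates α. By the rational root test, a rational root p/q (in lowest terms) of x^3 - 187 would satisfy p^3 = 187 q^3, forcing q = 1 and p^3 = 187; but 187 is not a perfect cube, contradiction. A monic cubic over Q with no rational root is irreducible (any nontrivial factorization would include a linear factor). Hence x^3 - 187 is the minimal polynomial of α, and in particular [Q(α):Q] = 3.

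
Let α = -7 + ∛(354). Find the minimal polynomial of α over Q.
m_α(x) = x^3 + 21x^2 + 147x - 11

Set β = α + 7 = ∛(354), so β^3 = 354. Then (α + 7)^3 - 354 = 0, i.e. α is a root of g(x) = (x + 7)^3 - 354 = x^3 + 21x^2 + 147x - 11. Since g(x) = h(x + 7) where h(x) = x^3 - 354, and h is irreducible over Q (because 354 is not a perfect cube, so h has no rational root, and a monic cubic with no rational root is irreducible), g is also irreducible (irreducibility is preserved under the substitution x → x + 7). Hence m_α(x) = x^3 + 21x^2 + 147x - 11.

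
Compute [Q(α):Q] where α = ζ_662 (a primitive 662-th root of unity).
[Q(α):Q] = 330

The minimal polynomial of ζ_662 over Q is the 662-th cyclotomic polynomial Φ_662(x), which is irreducible over Q and has degree φ(662) = 330. Hence [Q(α):Q] = φ(662) = 330.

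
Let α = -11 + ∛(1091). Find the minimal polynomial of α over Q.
m_α(x) = x^3 + 33x^2 + 363x + 240

Set β = α + 11 = ∛(1091), so β^3 = 1091. Then (α + 11)^3 - 1091 = 0, i.e. α is a root of g(x) = (x + 11)^3 - 1091 = x^3 + 33x^2 + 363x + 240. Since g(x) = h(x + 11) where h(x) = x^3 - 1091, and h is irreducible over Q (because 1091 is not a perfect cube, so h has no rational root, and a monic cubic with no rational root is irreducible), g is also irreducible (irreducibility is preserved under the substitution x → x + 11). Hence m_α(x) = x^3 + 33x^2 + 363x + 240.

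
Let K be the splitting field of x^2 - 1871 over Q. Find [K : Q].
[K : Q] = 2

f(x) = x^2 - 1871 factors as (x - √1871)(x + √1871). The splitting field is K = Q(√1871). Since 1871 is squarefree and > 1, it is not a perfect square, so x^2 - 1871 is irreducible over Q and [Q(√1871) : Q] = 2. Hence [K : Q] = 2.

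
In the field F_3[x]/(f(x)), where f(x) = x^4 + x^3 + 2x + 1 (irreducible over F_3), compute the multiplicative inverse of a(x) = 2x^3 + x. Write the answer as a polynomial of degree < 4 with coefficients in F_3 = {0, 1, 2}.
a(x)^(-1) ≡ x^3 + x^2 + 2x + 1 (mod f(x))

Since f is irreducible over F_3, F_3[x]/(f) is a field and a(x) ≠ 0 has an inverse. Apply the extended Euclidean algorithm to f(x) and a(x) in F_3[x]: f(x) = (2x + 2)·a(x) + (x^2 + 1);  a(x) = (2x)·(x^2 + 1) + (2x);  (x^2 + 1) = (2x)·(2x) + (1). The last nonzero remainder is the constant 1 = gcd(f, a) in F_3. Back-substituting through the division chain expresses 1 = s(x)·a(x) + t(x)·f(x) with s(x) ≡ x^3 + x^2 + 2x + 1 (mod f), so a(x)^(-1) ≡ s(x) = x^3 + x^2 + 2x + 1 (mod f). Check: (2x^3 + x)·(x^3 + x^2 + 2x + 1) = 2x^6 + 2x^5 + 2x^4 + 2x^2 + x ≡ 1 (mod x^4 + x^3 + 2x + 1).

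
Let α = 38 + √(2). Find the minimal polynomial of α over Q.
m_α(x) = x^2 - 76x + 1442

From α - 38 = √(2), squaring gives (α - 38)^2 = 2, i.e. α^2 - 76α + 1444 = 2, so α^2 - 76α + 1442 = 0. The discriminant of x^2 - 76x + 1442 is (-76)^2 - 4·(1442) = 5776 - 5768 = 8, and 4·(2) is not a perfect square in Q since 2 is squarefree and ≠ 1. Hence x^2 - 76x + 1442 is irreducible over Q and is the minimal polynomial of α.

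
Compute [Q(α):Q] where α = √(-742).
[Q(α):Q] = 2

[Q(α):Q] equals the degree of the minimal polynomial of α. Here α^2 = -742 and x^2 + 742 is irreducible (d = -742 is squarefree, ≠ 1, hence not a square), so deg(m_α) = 2. Thus [Q(α):Q] = 2.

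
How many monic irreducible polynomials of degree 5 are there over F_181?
There are 38852848944 monic irreducible polynomials of degree 5 over F_181

Each element of F_{181^5} that lies in no proper subfield is a root of exactly one monic irreducible of degree 5 over F_181, and each such polynomial has 5 distinct roots in F_{181^5}. By Möbius inversion the count is N_181(5) = (1/5) Σ_{d|5} μ(5/d) · 181^d = (1/5)(μ(5)·181^1 + μ(1)·181^5) = 194264244720/5 = 38852848944.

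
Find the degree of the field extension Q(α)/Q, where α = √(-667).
[Q(α):Q] = 2

[Q(α):Q] equals the degree of the minimal polynomial of α. Here α^2 = -667 and x^2 + 667 is irreducible (d = -667 is squarefree, ≠ 1, hence not a square), so deg(m_α) = 2. Thus [Q(α):Q] = 2.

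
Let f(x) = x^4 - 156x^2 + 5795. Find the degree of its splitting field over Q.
[K : Q] = 4

Solving the quadratic in x^2: x^2 = (156 ± √(156^2 - 4·5795))/2 = (156 ± √1156)/2 = (156 ± 34)/2, giving x^2 = 95 or x^2 = 61. So f(x) = (x^2 - 95)(x^2 - 61) and the roots of f are ±√95, ±√61. Hence the splitting field is K = Q(√95, √61). Since 95 and 61 are distinct squarefree integers > 1, their product 5795 is not a perfect square, so √61 ∉ Q(√95). By the tower law [K:Q] = [Q(√95,√61):Q(√95)] · [Q(√95):Q] = 2 · 2 = 4.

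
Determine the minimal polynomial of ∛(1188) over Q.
m_α(x) = x^3 - 1188

α satisfies α^3 = 1188, so x^3 - 1188 annihilates α. By the rational root test, a rational root p/q (in lowest terms) of x^3 - 1188 would satisfy p^3 = 1188 q^3, forcing q = 1 and p^3 = 1188; but 1188 is not a perfect cube, contradiction. A monic cubic over Q with no rational root is irreducible (any nontrivial factorization would include a linear factor). Hence x^3 - 1188 is the minimal polynomial of α, and in particular [Q(α):Q] = 3.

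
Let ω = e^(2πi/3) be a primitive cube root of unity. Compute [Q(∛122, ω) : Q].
[Q(∛122, ω) : Q] = 6

[Q(∛122):Q] = 3 (min poly x^3 - 122, irreducible since 122 is not a perfect cube). [Q(ω):Q] = 2 (min poly x^2 + x + 1). Since Q(∛122) ⊂ R and ω ∉ R, we have ω ∉ Q(∛122), so x^2 + x + 1 remains irreducible over Q(∛122) and [Q(∛122, ω) : Q(∛122)] = 2. By the tower law, [Q(∛122, ω) : Q] = 3 · 2 = 6. (In fact Q(∛122, ω) is the splitting field of x^3 - 122 over Q.)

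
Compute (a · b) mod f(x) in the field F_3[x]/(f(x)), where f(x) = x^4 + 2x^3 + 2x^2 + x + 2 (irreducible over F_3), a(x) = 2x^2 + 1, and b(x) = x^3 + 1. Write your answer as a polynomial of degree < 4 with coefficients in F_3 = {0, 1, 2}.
a · b ≡ 2x^3 + 2x^2 (mod f(x))

Multiply in F_3[x]: a(x)·b(x) = (2x^2 + 1)·(x^3 + 1) = 2x^5 + x^3 + 2x^2 + 1. This has degree ≥ 4, so divide by f(x) over F_3: 2x^5 + x^3 + 2x^2 + 1 = (2x + 2)·(x^4 + 2x^3 + 2x^2 + x + 2) + (2x^3 + 2x^2). Hence a·b ≡ 2x^3 + 2x^2 (mod f). (F_3[x]/(f) is a field with 3^4 = 81 elements since f is irreducible of degree 4.)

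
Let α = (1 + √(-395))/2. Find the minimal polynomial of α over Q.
m_α(x) = x^2 - x + 99

From 2α - 1 = √(-395), squaring gives (2α - 1)^2 = -395, i.e. 4α^2 - 4α + 1 = -395, so α^2 - α + (1 + 395)/4 = 0. Since -395 ≡ 1 (mod 4), (1 + 395)/4 = 99 ∈ Z. The polynomial x^2 - x + 99 has discriminant 1 - 4·(99) = -395, which is not a perfect square in Q (d = -395 is squarefree and ≠ 1), so x^2 - x + 99 is irreducible over Q. It is the minimal polynomial of α.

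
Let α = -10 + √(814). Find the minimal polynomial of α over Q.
m_α(x) = x^2 + 20x - 714

From α + 10 = √(814), squaring gives (α + 10)^2 = 814, i.e. α^2 + 20α + 100 = 814, so α^2 + 20α - 714 = 0. The discriminant of x^2 + 20x - 714 is (20)^2 - 4·(-714) = 400 + 2856 = 3256, and 4·(814) is not a perfect square in Q since 814 is squarefree and ≠ 1. Hence x^2 + 20x - 714 is irreducible over Q and is the minimal polynomial of α.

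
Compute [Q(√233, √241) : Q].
[Q(√233, √241) : Q] = 4

[Q(√233):Q] = 2 (min poly x^2 - 233, irreducible since 233 is squarefree > 1). For the top step, suppose √241 ∈ Q(√233), say √241 = c + d√233 with c, d ∈ Q. Squaring: 241 = c^2 + 233d^2 + 2cd√233. Since √233 ∉ Q this forces 2cd = 0. If d = 0 then √241 = c ∈ Q, contradicting 241 squarefree > 1. If c = 0 then 241 = 233d^2, so 233·241 = (233d)^2 is a perfect square in Q — but 233·241 = 56153 is not a perfect square (since 233 and 241 are distinct squarefree integers). Contradiction. Hence √241 ∉ Q(√233), so x^2 - 241 stays irreducible over Q(√233) and [Q(√233, √241) : Q(√233)] = 2. By the tower law, [Q(√233, √241) : Q] = 2 · 2 = 4.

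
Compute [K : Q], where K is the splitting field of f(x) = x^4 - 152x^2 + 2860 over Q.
[K : Q] = 4

Solving the quadratic in x^2: x^2 = (152 ± √(152^2 - 4·2860))/2 = (152 ± √11664)/2 = (152 ± 108)/2, giving x^2 = 22 or x^2 = 130. So f(x) = (x^2 - 22)(x^2 - 130) and the roots of f are ±√22, ±√130. Hence the splitting field is K = Q(√22, √130). Since 22 and 130 are distinct squarefree integers > 1, their product 2860 is not a perfect square, so √130 ∉ Q(√22). By the tower law [K:Q] = [Q(√22,√130):Q(√22)] · [Q(√22):Q] = 2 · 2 = 4.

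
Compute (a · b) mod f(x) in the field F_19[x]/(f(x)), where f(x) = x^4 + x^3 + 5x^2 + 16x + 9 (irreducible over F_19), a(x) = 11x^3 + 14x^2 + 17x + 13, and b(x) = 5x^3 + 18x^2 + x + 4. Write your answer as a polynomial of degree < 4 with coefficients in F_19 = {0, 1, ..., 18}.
a · b ≡ 11x^3 + 11x^2 + 5x + 1 (mod f(x))

Multiply in F_19[x]: a(x)·b(x) = (11x^3 + 14x^2 + 17x + 13)·(5x^3 + 18x^2 + x + 4) = 17x^6 + 2x^5 + 6x^4 + 11x^3 + 3x^2 + 5x + 14. This has degree ≥ 4, so divide by f(x) over F_19: 17x^6 + 2x^5 + 6x^4 + 11x^3 + 3x^2 + 5x + 14 = (17x^2 + 4x + 12)·(x^4 + x^3 + 5x^2 + 16x + 9) + (11x^3 + 11x^2 + 5x + 1). Hence a·b ≡ 11x^3 + 11x^2 + 5x + 1 (mod f). (F_19[x]/(f) is a field with 19^4 = 130321 elements since f is irreducible of degree 4.)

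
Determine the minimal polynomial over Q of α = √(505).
m_α(x) = x^2 - 505

α satisfies α^2 - 505 = 0, so x^2 - 505 annihilates α. Since d = 505 is squarefree and ≠ 1, it is not a perfect square in Q, so x^2 - 505 has no rational root and is therefore irreducible over Q (a degree-2 polynomial over a field is irreducible iff it has no root). Hence m_α(x) = x^2 - 505.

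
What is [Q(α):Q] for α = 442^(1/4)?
[Q(α):Q] = 4

α is a root of x^4 - 442. By Eisenstein's criterion at the prime p = 2 (which divides the constant term 442 but p^2 = 4 does not, since 442 is squarefree), x^4 - 442 is irreducible over Q. Hence [Q(α):Q] = 4.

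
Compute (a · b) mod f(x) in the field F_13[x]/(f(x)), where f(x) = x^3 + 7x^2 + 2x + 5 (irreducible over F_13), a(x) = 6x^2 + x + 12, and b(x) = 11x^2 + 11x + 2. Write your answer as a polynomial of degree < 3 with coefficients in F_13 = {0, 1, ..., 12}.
a · b ≡ x^2 + 2x + 12 (mod f(x))

Multiply in F_13[x]: a(x)·b(x) = (6x^2 + x + 12)·(11x^2 + 11x + 2) = x^4 + 12x^3 + 12x^2 + 4x + 11. This has degree ≥ 3, so divide by f(x) over F_13: x^4 + 12x^3 + 12x^2 + 4x + 11 = (x + 5)·(x^3 + 7x^2 + 2x + 5) + (x^2 + 2x + 12). Hence a·b ≡ x^2 + 2x + 12 (mod f). (F_13[x]/(f) is a field with 13^3 = 2197 elements since f is irreducible of degree 3.)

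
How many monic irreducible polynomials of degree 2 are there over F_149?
There are 11026 monic irreducible polynomials of degree 2 over F_149

Each element of F_{149^2} that lies in no proper subfield is a root of exactly one monic irreducible of degree 2 over F_149, and each such polynomial has 2 distinct roots in F_{149^2}. By Möbius inversion the count is N_149(2) = (1/2) Σ_{d|2} μ(2/d) · 149^d = (1/2)(μ(2)·149^1 + μ(1)·149^2) = 22052/2 = 11026.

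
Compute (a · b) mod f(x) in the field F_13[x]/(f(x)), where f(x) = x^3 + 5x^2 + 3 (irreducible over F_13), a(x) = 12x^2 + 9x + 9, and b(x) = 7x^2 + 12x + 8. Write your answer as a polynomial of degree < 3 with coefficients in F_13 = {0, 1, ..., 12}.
a · b ≡ 6x^2 + 6x + 9 (mod f(x))

Multiply in F_13[x]: a(x)·b(x) = (12x^2 + 9x + 9)·(7x^2 + 12x + 8) = 6x^4 + 12x^3 + 7x^2 + 11x + 7. This has degree ≥ 3, so divide by f(x) over F_13: 6x^4 + 12x^3 + 7x^2 + 11x + 7 = (6x + 8)·(x^3 + 5x^2 + 3) + (6x^2 + 6x + 9). Hence a·b ≡ 6x^2 + 6x + 9 (mod f). (F_13[x]/(f) is a field with 13^3 = 2197 elements since f is irreducible of degree 3.)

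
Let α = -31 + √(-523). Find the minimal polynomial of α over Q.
m_α(x) = x^2 + 62x + 1484

From α + 31 = √(-523), squaring gives (α + 31)^2 = -523, i.e. α^2 + 62α + 961 = -523, so α^2 + 62α + 1484 = 0. The discriminant of x^2 + 62x + 1484 is (62)^2 - 4·(1484) = 3844 - 5936 = -2092, and 4·(-523) is not a perfect square in Q since -523 is squarefree and ≠ 1. Hence x^2 + 62x + 1484 is irreducible over Q and is the minimal polynomial of α.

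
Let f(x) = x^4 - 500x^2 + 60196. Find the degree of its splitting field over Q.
[K : Q] = 4

Solving the quadratic in x^2: x^2 = (500 ± √(500^2 - 4·60196))/2 = (500 ± √9216)/2 = (500 ± 96)/2, giving x^2 = 298 or x^2 = 202. So f(x) = (x^2 - 298)(x^2 - 202) and the roots of f are ±√298, ±√202. Hence the splitting field is K = Q(√298, √202). Since 298 and 202 are distinct squarefree integers > 1, their product 60196 is not a perfect square, so √202 ∉ Q(√298). By the tower law [K:Q] = [Q(√298,√202):Q(√298)] · [Q(√298):Q] = 2 · 2 = 4.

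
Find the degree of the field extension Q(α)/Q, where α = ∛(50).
[Q(α):Q] = 3

The minimal polynomial of α is x^3 - 50, irreducible over Q since 50 is not a perfect cube (so x^3 - 50 has no rational root). Hence [Q(α):Q] = deg(m_α) = 3.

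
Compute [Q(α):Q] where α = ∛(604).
[Q(α):Q] = 3

The minimal polynomial of α is x^3 - 604, irreducible over Q since 604 is not a perfect cube (so x^3 - 604 has no rational root). Hence [Q(α):Q] = deg(m_α) = 3.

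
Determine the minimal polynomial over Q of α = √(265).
m_α(x) = x^2 - 265

α satisfies α^2 - 265 = 0, so x^2 - 265 annihilates α. Since d = 265 is squarefree and ≠ 1, it is not a perfect square in Q, so x^2 - 265 has no rational root and is therefore irreducible over Q (a degree-2 polynomial over a field is irreducible iff it has no root). Hence m_α(x) = x^2 - 265.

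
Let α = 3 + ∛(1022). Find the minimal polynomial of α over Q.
m_α(x) = x^3 - 9x^2 + 27x - 1049

Set β = α - 3 = ∛(1022), so β^3 = 1022. Then (α - 3)^3 - 1022 = 0, i.e. α is a root of g(x) = (x - 3)^3 - 1022 = x^3 - 9x^2 + 27x - 1049. Since g(x) = h(x - 3) where h(x) = x^3 - 1022, and h is irreducible over Q (because 1022 is not a perfect cube, so h has no rational root, and a monic cubic with no rational root is irreducible), g is also irreducible (irreducibility is preserved under the substitution x → x - 3). Hence m_α(x) = x^3 - 9x^2 + 27x - 1049.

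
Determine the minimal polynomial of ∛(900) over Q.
m_α(x) = x^3 - 900

α satisfies α^3 = 900, so x^3 - 900 annihilates α. By the rational root test, a rational root p/q (in lowest terms) of x^3 - 900 would satisfy p^3 = 900 q^3, forcing q = 1 and p^3 = 900; but 900 is not a perfect cube, contradiction. A monic cubic over Q with no rational root is irreducible (any nontrivial factorization would include a linear factor). Hence x^3 - 900 is the minimal polynomial of α, and in particular [Q(α):Q] = 3.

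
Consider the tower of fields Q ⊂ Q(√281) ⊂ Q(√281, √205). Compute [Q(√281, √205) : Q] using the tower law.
[Q(√281, √205) : Q] = 4

[Q(√281):Q] = 2 (min poly x^2 - 281, irreducible since 281 is squarefree > 1). For the top step, suppose √205 ∈ Q(√281), say √205 = c + d√281 with c, d ∈ Q. Squaring: 205 = c^2 + 281d^2 + 2cd√281. Since √281 ∉ Q this forces 2cd = 0. If d = 0 then √205 = c ∈ Q, contradicting 205 squarefree > 1. If c = 0 then 205 = 281d^2, so 281·205 = (281d)^2 is a perfect square in Q — but 281·205 = 57605 is not a perfect square (since 281 and 205 are distinct squarefree integers). Contradiction. Hence √205 ∉ Q(√281), so x^2 - 205 stays irreducible over Q(√281) and [Q(√281, √205) : Q(√281)] = 2. By the tower law, [Q(√281, √205) : Q] = 2 · 2 = 4.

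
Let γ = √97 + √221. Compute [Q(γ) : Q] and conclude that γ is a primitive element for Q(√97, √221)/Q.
[Q(γ) : Q] = 4 (equivalently, Q(γ) = Q(√97, √221))

Obviously Q(γ) ⊆ Q(√97, √221), and [Q(√97, √221):Q] = 4 (since 97, 221 are distinct squarefree integers > 1 with 21437 not a perfect square). To show equality we compute the minimal polynomial of γ. From γ = √97 + √221: γ^2 = 97 + 2√(21437) + 221 = 318 + 2√(21437), so γ^2 - 318 = 2√(21437); squaring, (γ^2 - 318)^2 = 4·21437, i.e. γ^4 - 636γ^2 + 101124 - 85748 = 0, i.e. γ^4 - 636γ^2 + 15376 = 0. So γ is a root of x^4 - 636x^2 + 15376. This polynomial is irreducible over Q: it has no rational root (each ±√97 ± √221 is irrational), and any factorization into two quadratics over Q would force √(21437) ∈ Q (pairing opposite roots) or √97, √221 ∈ Q (other pairings), all impossible. Hence [Q(γ):Q] = 4 = [Q(√97, √221):Q], so Q(γ) = Q(√97, √221).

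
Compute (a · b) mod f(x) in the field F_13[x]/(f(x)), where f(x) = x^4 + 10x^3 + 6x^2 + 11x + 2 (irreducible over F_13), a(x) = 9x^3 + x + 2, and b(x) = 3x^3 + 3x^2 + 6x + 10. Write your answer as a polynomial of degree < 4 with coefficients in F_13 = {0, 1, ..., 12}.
a · b ≡ 6x^3 + 4x^2 + 10x + 11 (mod f(x))

Multiply in F_13[x]: a(x)·b(x) = (9x^3 + x + 2)·(3x^3 + 3x^2 + 6x + 10) = x^6 + x^5 + 5x^4 + 8x^3 + 12x^2 + 9x + 7. This has degree ≥ 4, so divide by f(x) over F_13: x^6 + x^5 + 5x^4 + 8x^3 + 12x^2 + 9x + 7 = (x^2 + 4x + 11)·(x^4 + 10x^3 + 6x^2 + 11x + 2) + (6x^3 + 4x^2 + 10x + 11). Hence a·b ≡ 6x^3 + 4x^2 + 10x + 11 (mod f). (F_13[x]/(f) is a field with 13^4 = 28561 elements since f is irreducible of degree 4.)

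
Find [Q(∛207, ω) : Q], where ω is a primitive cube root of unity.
[Q(∛207, ω) : Q] = 6

[Q(∛207):Q] = 3 (min poly x^3 - 207, irreducible since 207 is not a perfect cube). [Q(ω):Q] = 2 (min poly x^2 + x + 1). Since Q(∛207) ⊂ R and ω ∉ R, we have ω ∉ Q(∛207), so x^2 + x + 1 remains irreducible over Q(∛207) and [Q(∛207, ω) : Q(∛207)] = 2. By the tower law, [Q(∛207, ω) : Q] = 3 · 2 = 6. (In fact Q(∛207, ω) is the splitting field of x^3 - 207 over Q.)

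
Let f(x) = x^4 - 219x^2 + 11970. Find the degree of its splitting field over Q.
[K : Q] = 4

Solving the quadratic in x^2: x^2 = (219 ± √(219^2 - 4·11970))/2 = (219 ± √81)/2 = (219 ± 9)/2, giving x^2 = 114 or x^2 = 105. So f(x) = (x^2 - 114)(x^2 - 105) and the roots of f are ±√114, ±√105. Hence the splitting field is K = Q(√114, √105). Since 114 and 105 are distinct squarefree integers > 1, their product 11970 is not a perfect square, so √105 ∉ Q(√114). By the tower law [K:Q] = [Q(√114,√105):Q(√114)] · [Q(√114):Q] = 2 · 2 = 4.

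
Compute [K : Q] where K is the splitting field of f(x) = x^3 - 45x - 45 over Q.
[K : Q] = 6

By the rational root test, any rational root of the monic integer polynomial f(x) = x^3 - 45x - 45 must be an integer dividing the constant term -45, i.e. one of ±{1, 3, 5, 9, 15, 45}. Evaluating: f(1) = -89, f(-1) = -1, f(3) = -153, f(-3) = 63, f(5) = -145, f(-5) = 55, f(9) = 279, f(-9) = -369, f(15) = 2655, f(-15) = -2745, f(45) = 89055, f(-45) = -89145; none is 0, so f has no rational root and is therefore irreducible over Q (a cubic with no linear factor over a field is irreducible). For an irreducible cubic, the Galois group is A_3 or S_3 according as the discriminant disc(f) = -4a^3 - 27b^2 = -4·(-45)^3 - 27·(-45)^2 = 309825 is or is not a square in Q. Here disc(f) = 309825 is not a perfect square in Q, so the Galois group of f over Q is not contained in A_3 and must be all of S_3. The splitting field has degree |S_3| = 6 over Q, so [K : Q] = 6.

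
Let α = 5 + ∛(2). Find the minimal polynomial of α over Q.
m_α(x) = x^3 - 15x^2 + 75x - 127

Set β = α - 5 = ∛(2), so β^3 = 2. Then (α - 5)^3 - 2 = 0, i.e. α is a root of g(x) = (x - 5)^3 - 2 = x^3 - 15x^2 + 75x - 127. Since g(x) = h(x - 5) where h(x) = x^3 - 2, and h is irreducible over Q (because 2 is not a perfect cube, so h has no rational root, and a monic cubic with no rational root is irreducible), g is also irreducible (irreducibility is preserved under the substitution x → x - 5). Hence m_α(x) = x^3 - 15x^2 + 75x - 127.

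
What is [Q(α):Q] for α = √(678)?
[Q(α):Q] = 2

[Q(α):Q] equals the degree of the minimal polynomial of α. Here α^2 = 678 and x^2 - 678 is irreducible (d = 678 is squarefree, ≠ 1, hence not a square), so deg(m_α) = 2. Thus [Q(α):Q] = 2.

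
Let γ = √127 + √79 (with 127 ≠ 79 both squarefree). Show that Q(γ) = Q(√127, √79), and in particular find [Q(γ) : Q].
[Q(γ) : Q] = 4 (equivalently, Q(γ) = Q(√127, √79))

Obviously Q(γ) ⊆ Q(√127, √79), and [Q(√127, √79):Q] = 4 (since 127, 79 are distinct squarefree integers > 1 with 10033 not a perfect square). To show equality we compute the minimal polynomial of γ. From γ = √127 + √79: γ^2 = 127 + 2√(10033) + 79 = 206 + 2√(10033), so γ^2 - 206 = 2√(10033); squaring, (γ^2 - 206)^2 = 4·10033, i.e. γ^4 - 412γ^2 + 42436 - 40132 = 0, i.e. γ^4 - 412γ^2 + 2304 = 0. So γ is a root of x^4 - 412x^2 + 2304. This polynomial is irreducible over Q: it has no rational root (each ±√127 ± √79 is irrational), and any factorization into two quadratics over Q would force √(10033) ∈ Q (pairing opposite roots) or √127, √79 ∈ Q (other pairings), all impossible. Hence [Q(γ):Q] = 4 = [Q(√127, √79):Q], so Q(γ) = Q(√127, √79).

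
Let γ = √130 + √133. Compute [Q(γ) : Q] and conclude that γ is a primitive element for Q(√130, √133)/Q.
[Q(γ) : Q] = 4 (equivalently, Q(γ) = Q(√130, √133))

Obviously Q(γ) ⊆ Q(√130, √133), and [Q(√130, √133):Q] = 4 (since 130, 133 are distinct squarefree integers > 1 with 17290 not a perfect square). To show equality we compute the minimal polynomial of γ. From γ = √130 + √133: γ^2 = 130 + 2√(17290) + 133 = 263 + 2√(17290), so γ^2 - 263 = 2√(17290); squaring, (γ^2 - 263)^2 = 4·17290, i.e. γ^4 - 526γ^2 + 69169 - 69160 = 0, i.e. γ^4 - 526γ^2 + 9 = 0. So γ is a root of x^4 - 526x^2 + 9. This polynomial is irreducible over Q: it has no rational root (each ±√130 ± √133 is irrational), and any factorization into two quadratics over Q would force √(17290) ∈ Q (pairing opposite roots) or √130, √133 ∈ Q (other pairings), all impossible. Hence [Q(γ):Q] = 4 = [Q(√130, √133):Q], so Q(γ) = Q(√130, √133).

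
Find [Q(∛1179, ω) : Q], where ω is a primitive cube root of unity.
[Q(∛1179, ω) : Q] = 6

[Q(∛1179):Q] = 3 (min poly x^3 - 1179, irreducible since 1179 is not a perfect cube). [Q(ω):Q] = 2 (min poly x^2 + x + 1). Since Q(∛1179) ⊂ R and ω ∉ R, we have ω ∉ Q(∛1179), so x^2 + x + 1 remains irreducible over Q(∛1179) and [Q(∛1179, ω) : Q(∛1179)] = 2. By the tower law, [Q(∛1179, ω) : Q] = 3 · 2 = 6. (In fact Q(∛1179, ω) is the splitting field of x^3 - 1179 over Q.)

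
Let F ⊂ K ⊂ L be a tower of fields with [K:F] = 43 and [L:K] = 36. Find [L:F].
[L:F] = 1548

The tower law says that for any tower of field extensions F ⊂ K ⊂ L with finite degrees, [L:F] = [L:K] · [K:F]. Here this gives [L:F] = 36 · 43 = 1548.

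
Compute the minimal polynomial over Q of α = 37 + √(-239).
m_α(x) = x^2 - 74x + 1608

From α - 37 = √(-239), squaring gives (α - 37)^2 = -239, i.e. α^2 - 74α + 1369 = -239, so α^2 - 74α + 1608 = 0. The discriminant of x^2 - 74x + 1608 is (-74)^2 - 4·(1608) = 5476 - 6432 = -956, and 4·(-239) is not a perfect square in Q since -239 is squarefree and ≠ 1. Hence x^2 - 74x + 1608 is irreducible over Q and is the minimal polynomial of α.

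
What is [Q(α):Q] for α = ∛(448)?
[Q(α):Q] = 3

The minimal polynomial of α is x^3 - 448, irreducible over Q since 448 is not a perfect cube (so x^3 - 448 has no rational root). Hence [Q(α):Q] = deg(m_α) = 3.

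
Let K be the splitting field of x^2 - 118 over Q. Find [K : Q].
[K : Q] = 2

f(x) = x^2 - 118 factors as (x - √118)(x + √118). The splitting field is K = Q(√118). Since 118 is squarefree and > 1, it is not a perfect square, so x^2 - 118 is irreducible over Q and [Q(√118) : Q] = 2. Hence [K : Q] = 2.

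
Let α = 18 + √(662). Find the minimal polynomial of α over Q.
m_α(x) = x^2 - 36x - 338

From α - 18 = √(662), squaring gives (α - 18)^2 = 662, i.e. α^2 - 36α + 324 = 662, so α^2 - 36α - 338 = 0. The discriminant of x^2 - 36x - 338 is (-36)^2 - 4·(-338) = 1296 + 1352 = 2648, and 4·(662) is not a perfect square in Q since 662 is squarefree and ≠ 1. Hence x^2 - 36x - 338 is irreducible over Q and is the minimal polynomial of α.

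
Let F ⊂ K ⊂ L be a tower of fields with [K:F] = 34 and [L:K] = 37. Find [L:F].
[L:F] = 1258

The tower law says that for any tower of field extensions F ⊂ K ⊂ L with finite degrees, [L:F] = [L:K] · [K:F]. Here this gives [L:F] = 37 · 34 = 1258.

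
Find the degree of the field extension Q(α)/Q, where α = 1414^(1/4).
[Q(α):Q] = 4

α is a root of x^4 - 1414. By Eisenstein's criterion at the prime p = 2 (which divides the constant term 1414 but p^2 = 4 does not, since 1414 is squarefree), x^4 - 1414 is irreducible over Q. Hence [Q(α):Q] = 4.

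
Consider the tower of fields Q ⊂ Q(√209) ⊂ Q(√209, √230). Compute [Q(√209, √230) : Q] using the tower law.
[Q(√209, √230) : Q] = 4

[Q(√209):Q] = 2 (min poly x^2 - 209, irreducible since 209 is squarefree > 1). For the top step, suppose √230 ∈ Q(√209), say √230 = c + d√209 with c, d ∈ Q. Squaring: 230 = c^2 + 209d^2 + 2cd√209. Since √209 ∉ Q this forces 2cd = 0. If d = 0 then √230 = c ∈ Q, contradicting 230 squarefree > 1. If c = 0 then 230 = 209d^2, so 209·230 = (209d)^2 is a perfect square in Q — but 209·230 = 48070 is not a perfect square (since 209 and 230 are distinct squarefree integers). Contradiction. Hence √230 ∉ Q(√209), so x^2 - 230 stays irreducible over Q(√209) and [Q(√209, √230) : Q(√209)] = 2. By the tower law, [Q(√209, √230) : Q] = 2 · 2 = 4.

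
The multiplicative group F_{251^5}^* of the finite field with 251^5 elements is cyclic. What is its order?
|F_{251^5}^*| = 996250626250

F_{251^5} has 251^5 = 996250626251 elements; its multiplicative group consists of all nonzero elements, so |F_{251^5}^*| = 996250626251 - 1 = 996250626250. (It is cyclic since any finite subgroup of the multiplicative group of a field is cyclic.)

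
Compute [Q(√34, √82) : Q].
[Q(√34, √82) : Q] = 4

[Q(√34):Q] = 2 (min poly x^2 - 34, irreducible since 34 is squarefree > 1). For the top step, suppose √82 ∈ Q(√34), say √82 = c + d√34 with c, d ∈ Q. Squaring: 82 = c^2 + 34d^2 + 2cd√34. Since √34 ∉ Q this forces 2cd = 0. If d = 0 then √82 = c ∈ Q, contradicting 82 squarefree > 1. If c = 0 then 82 = 34d^2, so 34·82 = (34d)^2 is a perfect square in Q — but 34·82 = 2788 is not a perfect square (since 34 and 82 are distinct squarefree integers). Contradiction. Hence √82 ∉ Q(√34), so x^2 - 82 stays irreducible over Q(√34) and [Q(√34, √82) : Q(√34)] = 2. By the tower law, [Q(√34, √82) : Q] = 2 · 2 = 4.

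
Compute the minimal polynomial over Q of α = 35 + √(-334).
m_α(x) = x^2 - 70x + 1559

From α - 35 = √(-334), squaring gives (α - 35)^2 = -334, i.e. α^2 - 70α + 1225 = -334, so α^2 - 70α + 1559 = 0. The discriminant of x^2 - 70x + 1559 is (-70)^2 - 4·(1559) = 4900 - 6236 = -1336, and 4·(-334) is not a perfect square in Q since -334 is squarefree and ≠ 1. Hence x^2 - 70x + 1559 is irreducible over Q and is the minimal polynomial of α.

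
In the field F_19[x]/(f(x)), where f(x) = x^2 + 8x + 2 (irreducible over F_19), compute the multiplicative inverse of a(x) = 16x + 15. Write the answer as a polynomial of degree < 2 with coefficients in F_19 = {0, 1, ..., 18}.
a(x)^(-1) ≡ 7x + 15 (mod f(x))

Since f is irreducible over F_19, F_19[x]/(f) is a field and a(x) ≠ 0 has an inverse. Apply the extended Euclidean algorithm to f(x) and a(x) in F_19[x]: f(x) = (6x + 2)·a(x) + (10). The last nonzero remainder is the constant 10 = gcd(f, a) in F_19. Back-substituting through the division chain expresses 10 = s(x)·a(x) + t(x)·f(x) with s(x) ≡ 13x + 17 (mod f), so (13x + 17)·a(x) ≡ 10 (mod f). Multiplying by 10^(-1) ≡ 2 in F_19 gives a(x)^(-1) ≡ 2·(13x + 17) ≡ 7x + 15 (mod f). Check: (16x + 15)·(7x + 15) = 17x^2 + 3x + 16 ≡ 1 (mod x^2 + 8x + 2).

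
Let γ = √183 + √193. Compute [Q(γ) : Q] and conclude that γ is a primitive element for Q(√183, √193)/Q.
[Q(γ) : Q] = 4 (equivalently, Q(γ) = Q(√183, √193))

Obviously Q(γ) ⊆ Q(√183, √193), and [Q(√183, √193):Q] = 4 (since 183, 193 are distinct squarefree integers > 1 with 35319 not a perfect square). To show equality we compute the minimal polynomial of γ. From γ = √183 + √193: γ^2 = 183 + 2√(35319) + 193 = 376 + 2√(35319), so γ^2 - 376 = 2√(35319); squaring, (γ^2 - 376)^2 = 4·35319, i.e. γ^4 - 752γ^2 + 141376 - 141276 = 0, i.e. γ^4 - 752γ^2 + 100 = 0. So γ is a root of x^4 - 752x^2 + 100. This polynomial is irreducible over Q: it has no rational root (each ±√183 ± √193 is irrational), and any factorization into two quadratics over Q would force √(35319) ∈ Q (pairing opposite roots) or √183, √193 ∈ Q (other pairings), all impossible. Hence [Q(γ):Q] = 4 = [Q(√183, √193):Q], so Q(γ) = Q(√183, √193).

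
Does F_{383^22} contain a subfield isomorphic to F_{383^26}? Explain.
No: F_{383^26} is not a subfield of F_{383^22}

F_{p^m} embeds in F_{p^n} iff m | n. Here 26 ∤ 22 (since 22 = 0·26 + 22 with remainder 22 ≠ 0), so F_{383^26} is not a subfield of F_{383^22}. Equivalently: if it were, the tower law would give 26 = [F_{383^26}:F_383] dividing [F_{383^22}:F_383] = 22, contradiction.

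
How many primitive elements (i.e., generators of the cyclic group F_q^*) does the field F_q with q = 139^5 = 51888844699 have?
There are φ(51888844698) = 16140748800 primitive elements

F_q^* is cyclic of order q - 1 = 51888844698. A cyclic group of order m has exactly φ(m) generators. Here m = 51888844698 = 2 · 3 · 23 · 41 · 9170881, so the number of primitive elements is φ(51888844698) = 16140748800.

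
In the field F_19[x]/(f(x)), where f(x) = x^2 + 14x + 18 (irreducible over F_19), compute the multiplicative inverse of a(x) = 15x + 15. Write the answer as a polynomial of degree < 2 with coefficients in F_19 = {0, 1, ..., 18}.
a(x)^(-1) ≡ x + 13 (mod f(x))

Since f is irreducible over F_19, F_19[x]/(f) is a field and a(x) ≠ 0 has an inverse. Apply the extended Euclidean algorithm to f(x) and a(x) in F_19[x]: f(x) = (14x + 11)·a(x) + (5). The last nonzero remainder is the constant 5 = gcd(f, a) in F_19. Back-substituting through the division chain expresses 5 = s(x)·a(x) + t(x)·f(x) with s(x) ≡ 5x + 8 (mod f), so (5x + 8)·a(x) ≡ 5 (mod f). Multiplying by 5^(-1) ≡ 4 in F_19 gives a(x)^(-1) ≡ 4·(5x + 8) ≡ x + 13 (mod f). Check: (15x + 15)·(x + 13) = 15x^2 + x + 5 ≡ 1 (mod x^2 + 14x + 18).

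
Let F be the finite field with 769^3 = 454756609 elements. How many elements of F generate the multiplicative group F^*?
There are φ(454756608) = 146672640 primitive elements

F_q^* is cyclic of order q - 1 = 454756608. A cyclic group of order m has exactly φ(m) generators. Here m = 454756608 = 2^8 · 3^2 · 31 · 6367, so the number of primitive elements is φ(454756608) = 146672640.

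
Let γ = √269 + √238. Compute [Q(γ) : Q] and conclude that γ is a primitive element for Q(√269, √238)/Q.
[Q(γ) : Q] = 4 (equivalently, Q(γ) = Q(√269, √238))

Obviously Q(γ) ⊆ Q(√269, √238), and [Q(√269, √238):Q] = 4 (since 269, 238 are distinct squarefree integers > 1 with 64022 not a perfect square). To show equality we compute the minimal polynomial of γ. From γ = √269 + √238: γ^2 = 269 + 2√(64022) + 238 = 507 + 2√(64022), so γ^2 - 507 = 2√(64022); squaring, (γ^2 - 507)^2 = 4·64022, i.e. γ^4 - 1014γ^2 + 257049 - 256088 = 0, i.e. γ^4 - 1014γ^2 + 961 = 0. So γ is a root of x^4 - 1014x^2 + 961. This polynomial is irreducible over Q: it has no rational root (each ±√269 ± √238 is irrational), and any factorization into two quadratics over Q would force √(64022) ∈ Q (pairing opposite roots) or √269, √238 ∈ Q (other pairings), all impossible. Hence [Q(γ):Q] = 4 = [Q(√269, √238):Q], so Q(γ) = Q(√269, √238).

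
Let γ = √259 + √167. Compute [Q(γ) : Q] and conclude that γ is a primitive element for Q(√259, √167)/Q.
[Q(γ) : Q] = 4 (equivalently, Q(γ) = Q(√259, √167))

Obviously Q(γ) ⊆ Q(√259, √167), and [Q(√259, √167):Q] = 4 (since 259, 167 are distinct squarefree integers > 1 with 43253 not a perfect square). To show equality we compute the minimal polynomial of γ. From γ = √259 + √167: γ^2 = 259 + 2√(43253) + 167 = 426 + 2√(43253), so γ^2 - 426 = 2√(43253); squaring, (γ^2 - 426)^2 = 4·43253, i.e. γ^4 - 852γ^2 + 181476 - 173012 = 0, i.e. γ^4 - 852γ^2 + 8464 = 0. So γ is a root of x^4 - 852x^2 + 8464. This polynomial is irreducible over Q: it has no rational root (each ±√259 ± √167 is irrational), and any factorization into two quadratics over Q would force √(43253) ∈ Q (pairing opposite roots) or √259, √167 ∈ Q (other pairings), all impossible. Hence [Q(γ):Q] = 4 = [Q(√259, √167):Q], so Q(γ) = Q(√259, √167).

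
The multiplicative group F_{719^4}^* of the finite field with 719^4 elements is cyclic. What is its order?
|F_{719^4}^*| = 267248675520

F_{719^4} has 719^4 = 267248675521 elements; its multiplicative group consists of all nonzero elements, so |F_{719^4}^*| = 267248675521 - 1 = 267248675520. (It is cyclic since any finite subgroup of the multiplicative group of a field is cyclic.)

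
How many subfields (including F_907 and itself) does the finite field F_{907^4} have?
F_{907^4} has 3 subfields

The subfields of F_{p^n} are exactly the fields F_{p^d} for d | n (each is the fixed field of the unique index-d subgroup of Gal(F_{p^n}/F_p) ≅ Z/nZ). The divisors of n = 4 are {1, 2, 4}, giving 3 subfields: F_{907^1}, F_{907^2}, F_{907^4}.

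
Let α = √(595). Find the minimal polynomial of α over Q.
m_α(x) = x^2 - 595

α satisfies α^2 - 595 = 0, so x^2 - 595 annihilates α. Since d = 595 is squarefree and ≠ 1, it is not a perfect square in Q, so x^2 - 595 has no rational root and is therefore irreducible over Q (a degree-2 polynomial over a field is irreducible iff it has no root). Hence m_α(x) = x^2 - 595.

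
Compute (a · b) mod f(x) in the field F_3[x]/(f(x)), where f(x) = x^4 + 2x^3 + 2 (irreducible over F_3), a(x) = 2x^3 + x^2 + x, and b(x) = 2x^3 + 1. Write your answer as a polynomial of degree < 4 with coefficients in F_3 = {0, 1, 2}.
a · b ≡ x^3 + 2x^2 + x + 2 (mod f(x))

Multiply in F_3[x]: a(x)·b(x) = (2x^3 + x^2 + x)·(2x^3 + 1) = x^6 + 2x^5 + 2x^4 + 2x^3 + x^2 + x. This has degree ≥ 4, so divide by f(x) over F_3: x^6 + 2x^5 + 2x^4 + 2x^3 + x^2 + x = (x^2 + 2)·(x^4 + 2x^3 + 2) + (x^3 + 2x^2 + x + 2). Hence a·b ≡ x^3 + 2x^2 + x + 2 (mod f). (F_3[x]/(f) is a field with 3^4 = 81 elements since f is irreducible of degree 4.)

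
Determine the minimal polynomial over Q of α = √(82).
m_α(x) = x^2 - 82

α satisfies α^2 - 82 = 0, so x^2 - 82 annihilates α. Since d = 82 is squarefree and ≠ 1, it is not a perfect square in Q, so x^2 - 82 has no rational root and is therefore irreducible over Q (a degree-2 polynomial over a field is irreducible iff it has no root). Hence m_α(x) = x^2 - 82.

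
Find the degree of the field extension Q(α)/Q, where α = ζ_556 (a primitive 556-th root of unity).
[Q(α):Q] = 276

The minimal polynomial of ζ_556 over Q is the 556-th cyclotomic polynomial Φ_556(x), which is irreducible over Q and has degree φ(556) = 276. Hence [Q(α):Q] = φ(556) = 276.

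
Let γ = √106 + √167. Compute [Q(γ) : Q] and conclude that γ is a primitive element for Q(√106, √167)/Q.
[Q(γ) : Q] = 4 (equivalently, Q(γ) = Q(√106, √167))

Obviously Q(γ) ⊆ Q(√106, √167), and [Q(√106, √167):Q] = 4 (since 106, 167 are distinct squarefree integers > 1 with 17702 not a perfect square). To show equality we compute the minimal polynomial of γ. From γ = √106 + √167: γ^2 = 106 + 2√(17702) + 167 = 273 + 2√(17702), so γ^2 - 273 = 2√(17702); squaring, (γ^2 - 273)^2 = 4·17702, i.e. γ^4 - 546γ^2 + 74529 - 70808 = 0, i.e. γ^4 - 546γ^2 + 3721 = 0. So γ is a root of x^4 - 546x^2 + 3721. This polynomial is irreducible over Q: it has no rational root (each ±√106 ± √167 is irrational), and any factorization into two quadratics over Q would force √(17702) ∈ Q (pairing opposite roots) or √106, √167 ∈ Q (other pairings), all impossible. Hence [Q(γ):Q] = 4 = [Q(√106, √167):Q], so Q(γ) = Q(√106, √167).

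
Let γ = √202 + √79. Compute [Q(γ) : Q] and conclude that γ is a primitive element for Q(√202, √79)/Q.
[Q(γ) : Q] = 4 (equivalently, Q(γ) = Q(√202, √79))

Obviously Q(γ) ⊆ Q(√202, √79), and [Q(√202, √79):Q] = 4 (since 202, 79 are distinct squarefree integers > 1 with 15958 not a perfect square). To show equality we compute the minimal polynomial of γ. From γ = √202 + √79: γ^2 = 202 + 2√(15958) + 79 = 281 + 2√(15958), so γ^2 - 281 = 2√(15958); squaring, (γ^2 - 281)^2 = 4·15958, i.e. γ^4 - 562γ^2 + 78961 - 63832 = 0, i.e. γ^4 - 562γ^2 + 15129 = 0. So γ is a root of x^4 - 562x^2 + 15129. This polynomial is irreducible over Q: it has no rational root (each ±√202 ± √79 is irrational), and any factorization into two quadratics over Q would force √(15958) ∈ Q (pairing opposite roots) or √202, √79 ∈ Q (other pairings), all impossible. Hence [Q(γ):Q] = 4 = [Q(√202, √79):Q], so Q(γ) = Q(√202, √79).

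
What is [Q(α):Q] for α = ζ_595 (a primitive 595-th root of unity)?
[Q(α):Q] = 384

The minimal polynomial of ζ_595 over Q is the 595-th cyclotomic polynomial Φ_595(x), which is irreducible over Q and has degree φ(595) = 384. Hence [Q(α):Q] = φ(595) = 384.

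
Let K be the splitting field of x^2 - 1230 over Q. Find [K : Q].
[K : Q] = 2

f(x) = x^2 - 1230 factors as (x - √1230)(x + √1230). The splitting field is K = Q(√1230). Since 1230 is squarefree and > 1, it is not a perfect square, so x^2 - 1230 is irreducible over Q and [Q(√1230) : Q] = 2. Hence [K : Q] = 2.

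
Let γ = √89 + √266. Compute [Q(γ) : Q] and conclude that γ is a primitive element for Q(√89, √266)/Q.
[Q(γ) : Q] = 4 (equivalently, Q(γ) = Q(√89, √266))

Obviously Q(γ) ⊆ Q(√89, √266), and [Q(√89, √266):Q] = 4 (since 89, 266 are distinct squarefree integers > 1 with 23674 not a perfect square). To show equality we compute the minimal polynomial of γ. From γ = √89 + √266: γ^2 = 89 + 2√(23674) + 266 = 355 + 2√(23674), so γ^2 - 355 = 2√(23674); squaring, (γ^2 - 355)^2 = 4·23674, i.e. γ^4 - 710γ^2 + 126025 - 94696 = 0, i.e. γ^4 - 710γ^2 + 31329 = 0. So γ is a root of x^4 - 710x^2 + 31329. This polynomial is irreducible over Q: it has no rational root (each ±√89 ± √266 is irrational), and any factorization into two quadratics over Q would force √(23674) ∈ Q (pairing opposite roots) or √89, √266 ∈ Q (other pairings), all impossible. Hence [Q(γ):Q] = 4 = [Q(√89, √266):Q], so Q(γ) = Q(√89, √266).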